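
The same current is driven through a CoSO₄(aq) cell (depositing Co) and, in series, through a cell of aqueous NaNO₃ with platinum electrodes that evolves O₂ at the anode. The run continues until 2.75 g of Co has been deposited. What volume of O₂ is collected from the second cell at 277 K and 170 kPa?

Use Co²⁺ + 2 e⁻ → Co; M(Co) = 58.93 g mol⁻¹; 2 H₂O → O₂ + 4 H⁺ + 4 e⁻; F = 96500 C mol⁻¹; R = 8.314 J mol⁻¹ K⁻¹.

n(Co) = 2.75 / 58.93 = 0.04667 mol, so n(e⁻) = 2 × 0.04667 = 0.09333 mol.
The cells are in series, so the same 0.09333 mol of electrons passes through the second cell.
2 H₂O → O₂ + 4 H⁺ + 4 e⁻ — 4 mol e⁻ per mol O₂, so n(O₂) = 0.09333/4 = 0.02333 mol.
V = nRT/P = (0.02333 × 8.314 × 277) / (170 × 10³) = 3.16 × 10⁻⁴ m³ = 0.316 L.

0.316 L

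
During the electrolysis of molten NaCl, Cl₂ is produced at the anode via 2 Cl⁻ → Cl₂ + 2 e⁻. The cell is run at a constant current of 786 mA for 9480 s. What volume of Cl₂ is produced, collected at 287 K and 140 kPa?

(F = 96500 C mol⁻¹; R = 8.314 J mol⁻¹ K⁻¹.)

0.658 L

Q = I·t = 0.7860 A × 9480.0 s = 7451 C.
n(e⁻) = Q/F = 7451 / 96500 = 0.07722 mol.
2 electrons are transferred per Cl₂ molecule, so n(Cl₂) = 0.07722 / 2 = 0.03861 mol.
V = nRT/P = (0.03861 × 8.314 × 287) / (140 × 10³ Pa) = 6.58 × 10⁻⁴ m³ = 0.658 L.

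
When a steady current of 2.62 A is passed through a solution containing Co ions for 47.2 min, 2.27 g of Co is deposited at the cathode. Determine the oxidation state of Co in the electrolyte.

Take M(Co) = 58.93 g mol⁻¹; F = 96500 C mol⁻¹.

+2

Q = I·t = 2.620 A × 2832.0 s = 7420 C, so n(e⁻) = 7420/96500 = 0.07689 mol.
n(Co) deposited = 2.27 / 58.93 = 0.03852 mol.
Electrons per atom = n(e⁻)/n(Co) = 0.07689 / 0.03852 = 2.00 ≈ 2, so the ion is Co²⁺.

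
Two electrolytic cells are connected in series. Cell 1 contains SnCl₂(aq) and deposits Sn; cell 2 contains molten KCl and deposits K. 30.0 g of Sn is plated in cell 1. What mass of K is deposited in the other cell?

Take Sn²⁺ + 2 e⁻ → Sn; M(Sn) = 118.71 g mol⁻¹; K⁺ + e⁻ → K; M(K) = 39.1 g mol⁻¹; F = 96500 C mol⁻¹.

n(Sn) = 30.0 / 118.71 = 0.2527 mol.
Since Sn²⁺ + 2 e⁻ → Sn, n(e⁻) passed = 2 × 0.2527 = 0.5054 mol.
Cells in series carry the same charge, so the same 0.5054 mol of electrons passes through cell 2.
K⁺ + e⁻ → K, so n(K) = 0.5054 / 1 = 0.5054 mol.
m(K) = 0.5054 × 39.1 = 19.8 g.

19.8 g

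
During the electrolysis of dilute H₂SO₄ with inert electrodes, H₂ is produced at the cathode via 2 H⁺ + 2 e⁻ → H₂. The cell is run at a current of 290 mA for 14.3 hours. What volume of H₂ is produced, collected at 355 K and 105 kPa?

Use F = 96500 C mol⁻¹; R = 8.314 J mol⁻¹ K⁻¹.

Q = I·t = 0.2900 A × 51480 s = 14930 C.
n(e⁻) = Q/F = 14930 / 96500 = 0.1547 mol.
2 electrons are transferred per H₂ molecule, so n(H₂) = 0.1547 / 2 = 0.07735 mol.
V = nRT/P = (0.07735 × 8.314 × 355) / (105 × 10³ Pa) = 0.00217 m³ = 2.17 L.

2.17 L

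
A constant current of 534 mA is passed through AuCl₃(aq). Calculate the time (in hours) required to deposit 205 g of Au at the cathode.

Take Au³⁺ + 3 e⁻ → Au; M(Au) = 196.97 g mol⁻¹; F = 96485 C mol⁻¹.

157 h

n(Au) = m/M = 205 / 196.97 = 1.041 mol.
Each Au atom requires 3 electrons, so n(e⁻) = 3 × 1.041 = 3.122 mol.
Q = n(e⁻)·F = 3.122 × 96485 = 301300 C.
t = Q/I = 301300 / 0.5340 A = 564100 s = 157 h.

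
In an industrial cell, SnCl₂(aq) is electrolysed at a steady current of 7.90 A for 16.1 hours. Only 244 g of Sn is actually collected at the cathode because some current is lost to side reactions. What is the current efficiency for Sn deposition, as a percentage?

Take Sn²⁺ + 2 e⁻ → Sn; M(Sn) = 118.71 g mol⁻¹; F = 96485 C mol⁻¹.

Q = I·t = 7.900 × 57960 = 457900 C; n(e⁻) = 457900/96485 = 4.746 mol.
Theoretical n(Sn) = n(e⁻)/2 = 2.373 mol, i.e. m_theo = 2.373 × 118.71 = 281.7 g.
Efficiency = m_actual / m_theo = 244 / 281.7 = 86.6 %.

86.6 %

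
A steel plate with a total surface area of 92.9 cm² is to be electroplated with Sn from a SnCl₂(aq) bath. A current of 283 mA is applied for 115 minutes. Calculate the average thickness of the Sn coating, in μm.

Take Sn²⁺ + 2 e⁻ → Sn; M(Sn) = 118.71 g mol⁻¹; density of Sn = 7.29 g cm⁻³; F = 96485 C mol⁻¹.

17.7 μm

Q = I·t = 0.2830 × 6900.0 = 1953 C; n(e⁻) = 0.02024 mol.
n(Sn) = n(e⁻)/2 = 0.01012 mol, so m = 0.01012 × 118.71 = 1.201 g.
Volume = m/ρ = 1.201 / 7.29 = 0.1648 cm³.
Thickness = V/A = 0.1648 / 92.9 = 0.00177 cm = 17.7 μm.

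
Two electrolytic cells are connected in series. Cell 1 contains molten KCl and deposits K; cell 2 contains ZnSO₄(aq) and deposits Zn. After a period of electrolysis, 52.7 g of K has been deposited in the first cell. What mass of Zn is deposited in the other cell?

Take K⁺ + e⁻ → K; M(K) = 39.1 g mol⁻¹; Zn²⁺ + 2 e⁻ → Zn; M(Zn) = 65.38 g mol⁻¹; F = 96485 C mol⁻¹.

44.1 g

n(K) = 52.7 / 39.1 = 1.348 mol.
Since K⁺ + e⁻ → K, n(e⁻) passed = 1 × 1.348 = 1.348 mol.
Cells in series carry the same charge, so the same 1.348 mol of electrons passes through cell 2.
Zn²⁺ + 2 e⁻ → Zn, so n(Zn) = 1.348 / 2 = 0.6739 mol.
m(Zn) = 0.6739 × 65.38 = 44.1 g.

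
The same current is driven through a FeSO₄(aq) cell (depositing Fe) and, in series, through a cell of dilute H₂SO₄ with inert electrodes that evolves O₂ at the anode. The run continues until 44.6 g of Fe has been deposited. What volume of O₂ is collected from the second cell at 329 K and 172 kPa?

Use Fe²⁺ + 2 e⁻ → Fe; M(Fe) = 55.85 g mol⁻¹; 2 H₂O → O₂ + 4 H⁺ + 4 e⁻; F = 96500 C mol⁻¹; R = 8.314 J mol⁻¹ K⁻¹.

6.35 L

n(Fe) = 44.6 / 55.85 = 0.7986 mol, so n(e⁻) = 2 × 0.7986 = 1.597 mol.
The cells are in series, so the same 1.597 mol of electrons passes through the second cell.
2 H₂O → O₂ + 4 H⁺ + 4 e⁻ — 4 mol e⁻ per mol O₂, so n(O₂) = 1.597/4 = 0.3993 mol.
V = nRT/P = (0.3993 × 8.314 × 329) / (172 × 10³) = 0.00635 m³ = 6.35 L.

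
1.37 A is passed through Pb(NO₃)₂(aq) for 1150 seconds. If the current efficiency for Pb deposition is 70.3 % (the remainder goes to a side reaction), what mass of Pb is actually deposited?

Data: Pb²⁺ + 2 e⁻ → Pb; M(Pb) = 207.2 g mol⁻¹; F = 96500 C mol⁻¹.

1.19 g

Q = I·t = 1.370 × 1150.0 = 1576 C.
n(e⁻) = 1576/96500 = 0.01633 mol; theoretically n(Pb) = 0.01633/2 = 0.008163 mol, m_theo = 1.691 g.
At 70.3 % efficiency, m_actual = 0.703 × 1.691 = 1.19 g.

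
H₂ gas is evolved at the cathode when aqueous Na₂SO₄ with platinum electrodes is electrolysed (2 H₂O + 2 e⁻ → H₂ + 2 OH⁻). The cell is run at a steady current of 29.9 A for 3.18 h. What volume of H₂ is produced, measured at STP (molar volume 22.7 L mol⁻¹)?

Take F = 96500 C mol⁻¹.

Q = I·t = 29.90 A × 11448 s = 342300 C.
n(e⁻) = Q/F = 342300 / 96500 = 3.547 mol.
2 electrons are transferred per H₂ molecule, so n(H₂) = 3.547 / 2 = 1.774 mol.
V = n × V_m = 1.774 × 22.7 = 40.3 L.

40.3 L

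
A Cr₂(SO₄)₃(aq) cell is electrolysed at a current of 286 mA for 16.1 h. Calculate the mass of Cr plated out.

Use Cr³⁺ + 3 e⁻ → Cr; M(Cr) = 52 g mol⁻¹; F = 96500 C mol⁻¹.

Q = I·t = 0.2860 A × 57960 s = 16580 C.
n(e⁻) = Q/F = 16580 / 96500 = 0.1718 mol.
Cr³⁺ + 3 e⁻ → Cr, so n(Cr) = n(e⁻)/3 = 0.05726 mol.
m = n·M = 0.05726 × 52 = 2.98 g.

2.98 g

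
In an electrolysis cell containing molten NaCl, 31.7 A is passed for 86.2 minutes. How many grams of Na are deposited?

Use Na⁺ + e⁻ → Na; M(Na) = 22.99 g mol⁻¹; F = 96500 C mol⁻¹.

Q = I·t = 31.70 A × 5172.0 s = 164000 C.
n(e⁻) = Q/F = 164000 / 96500 = 1.699 mol.
Na⁺ + e⁻ → Na, so n(Na) = n(e⁻)/1 = 1.699 mol.
m = n·M = 1.699 × 22.99 = 39.1 g.

39.1 g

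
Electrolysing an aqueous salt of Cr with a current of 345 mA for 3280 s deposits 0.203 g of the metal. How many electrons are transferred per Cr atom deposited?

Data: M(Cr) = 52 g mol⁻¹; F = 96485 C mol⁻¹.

3

Q = I·t = 0.3450 A × 3280.0 s = 1132 C, so n(e⁻) = 1132/96485 = 0.01173 mol.
n(Cr) deposited = 0.203 / 52 = 0.003904 mol.
Electrons per atom = n(e⁻)/n(Cr) = 0.01173 / 0.003904 = 3.00 ≈ 3, so the ion is Cr³⁺.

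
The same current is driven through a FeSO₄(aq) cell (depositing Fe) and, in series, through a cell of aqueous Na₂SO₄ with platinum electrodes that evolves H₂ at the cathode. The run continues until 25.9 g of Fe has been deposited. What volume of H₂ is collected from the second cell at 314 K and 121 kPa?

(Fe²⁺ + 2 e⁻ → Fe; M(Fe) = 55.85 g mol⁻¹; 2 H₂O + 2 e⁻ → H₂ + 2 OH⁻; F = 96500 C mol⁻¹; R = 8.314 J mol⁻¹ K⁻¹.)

10.0 L

n(Fe) = 25.9 / 55.85 = 0.4637 mol, so n(e⁻) = 2 × 0.4637 = 0.9275 mol.
The cells are in series, so the same 0.9275 mol of electrons passes through the second cell.
2 H₂O + 2 e⁻ → H₂ + 2 OH⁻ — 2 mol e⁻ per mol H₂, so n(H₂) = 0.9275/2 = 0.4637 mol.
V = nRT/P = (0.4637 × 8.314 × 314) / (121 × 10³) = 0.0100 m³ = 10.0 L.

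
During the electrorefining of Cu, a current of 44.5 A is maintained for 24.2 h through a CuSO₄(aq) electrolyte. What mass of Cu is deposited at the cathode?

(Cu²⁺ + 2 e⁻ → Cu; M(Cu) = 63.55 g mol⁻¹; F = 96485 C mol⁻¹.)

Q = I·t = 44.50 A × 87120 s = 3877000 C.
n(e⁻) = Q/F = 3877000 / 96485 = 40.18 mol.
Cu²⁺ + 2 e⁻ → Cu, so n(Cu) = n(e⁻)/2 = 20.09 mol.
m = n·M = 20.09 × 63.55 = 1280 g.

1280 g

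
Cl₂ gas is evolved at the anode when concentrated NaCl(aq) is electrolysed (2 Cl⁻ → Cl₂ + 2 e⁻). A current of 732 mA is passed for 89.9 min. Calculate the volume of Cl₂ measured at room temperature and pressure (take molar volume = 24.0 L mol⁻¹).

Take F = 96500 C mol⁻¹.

0.491 L

Q = I·t = 0.7320 A × 5394.0 s = 3948 C.
n(e⁻) = Q/F = 3948 / 96500 = 0.04092 mol.
2 electrons are transferred per Cl₂ molecule, so n(Cl₂) = 0.04092 / 2 = 0.02046 mol.
V = n × V_m = 0.02046 × 24.0 = 0.491 L.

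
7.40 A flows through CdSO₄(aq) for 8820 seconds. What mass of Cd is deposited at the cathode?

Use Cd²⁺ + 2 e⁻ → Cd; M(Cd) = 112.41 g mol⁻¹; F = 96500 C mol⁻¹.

Q = I·t = 7.400 A × 8820.0 s = 65270 C.
n(e⁻) = Q/F = 65270 / 96500 = 0.6764 mol.
Cd²⁺ + 2 e⁻ → Cd, so n(Cd) = n(e⁻)/2 = 0.3382 mol.
m = n·M = 0.3382 × 112.41 = 38.0 g.

38.0 g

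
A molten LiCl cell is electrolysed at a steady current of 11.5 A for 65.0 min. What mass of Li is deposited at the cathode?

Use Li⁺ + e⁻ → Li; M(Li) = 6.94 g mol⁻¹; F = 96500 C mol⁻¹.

Q = I·t = 11.50 A × 3900.0 s = 44850 C.
n(e⁻) = Q/F = 44850 / 96500 = 0.4648 mol.
Li⁺ + e⁻ → Li, so n(Li) = n(e⁻)/1 = 0.4648 mol.
m = n·M = 0.4648 × 6.94 = 3.23 g.

3.23 g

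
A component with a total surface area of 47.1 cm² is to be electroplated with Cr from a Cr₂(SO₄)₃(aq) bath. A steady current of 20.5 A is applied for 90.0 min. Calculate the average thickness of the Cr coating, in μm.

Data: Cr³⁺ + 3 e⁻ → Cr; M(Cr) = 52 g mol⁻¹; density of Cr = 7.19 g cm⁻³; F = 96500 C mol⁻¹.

587 μm

Q = I·t = 20.50 × 5400.0 = 110700 C; n(e⁻) = 1.147 mol.
n(Cr) = n(e⁻)/3 = 0.3824 mol, so m = 0.3824 × 52 = 19.88 g.
Volume = m/ρ = 19.88 / 7.19 = 2.765 cm³.
Thickness = V/A = 2.765 / 47.1 = 0.0587 cm = 587 μm.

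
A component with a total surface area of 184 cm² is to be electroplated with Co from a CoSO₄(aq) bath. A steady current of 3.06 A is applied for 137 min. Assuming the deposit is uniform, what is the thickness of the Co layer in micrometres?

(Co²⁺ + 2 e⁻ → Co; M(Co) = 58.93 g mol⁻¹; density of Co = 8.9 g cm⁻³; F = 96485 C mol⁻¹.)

Q = I·t = 3.060 × 8220.0 = 25150 C; n(e⁻) = 0.2607 mol.
n(Co) = n(e⁻)/2 = 0.1303 mol, so m = 0.1303 × 58.93 = 7.681 g.
Volume = m/ρ = 7.681 / 8.9 = 0.8631 cm³.
Thickness = V/A = 0.8631 / 184 = 0.00469 cm = 46.9 μm.

46.9 μm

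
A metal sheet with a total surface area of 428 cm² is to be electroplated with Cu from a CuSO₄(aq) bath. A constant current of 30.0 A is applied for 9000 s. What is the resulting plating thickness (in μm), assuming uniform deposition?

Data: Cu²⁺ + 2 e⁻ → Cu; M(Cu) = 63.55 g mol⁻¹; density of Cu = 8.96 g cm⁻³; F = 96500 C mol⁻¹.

Q = I·t = 30.00 × 9000.0 = 270000 C; n(e⁻) = 2.798 mol.
n(Cu) = n(e⁻)/2 = 1.399 mol, so m = 1.399 × 63.55 = 88.90 g.
Volume = m/ρ = 88.90 / 8.96 = 9.922 cm³.
Thickness = V/A = 9.922 / 428 = 0.0232 cm = 232 μm.

232 μm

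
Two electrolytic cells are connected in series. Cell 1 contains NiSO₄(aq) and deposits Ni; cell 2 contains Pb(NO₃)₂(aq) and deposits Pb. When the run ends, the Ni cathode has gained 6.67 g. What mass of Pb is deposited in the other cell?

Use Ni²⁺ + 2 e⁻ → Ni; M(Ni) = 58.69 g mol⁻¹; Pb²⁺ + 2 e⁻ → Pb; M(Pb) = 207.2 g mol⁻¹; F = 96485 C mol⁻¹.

n(Ni) = 6.67 / 58.69 = 0.1136 mol.
Since Ni²⁺ + 2 e⁻ → Ni, n(e⁻) passed = 2 × 0.1136 = 0.2273 mol.
Cells in series carry the same charge, so the same 0.2273 mol of electrons passes through cell 2.
Pb²⁺ + 2 e⁻ → Pb, so n(Pb) = 0.2273 / 2 = 0.1136 mol.
m(Pb) = 0.1136 × 207.2 = 23.5 g.

23.5 g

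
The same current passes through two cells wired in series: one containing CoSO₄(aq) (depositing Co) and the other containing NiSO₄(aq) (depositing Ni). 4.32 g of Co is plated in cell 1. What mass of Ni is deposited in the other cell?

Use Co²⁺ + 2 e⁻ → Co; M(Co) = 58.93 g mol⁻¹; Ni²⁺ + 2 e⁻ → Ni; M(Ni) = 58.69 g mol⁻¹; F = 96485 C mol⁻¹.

n(Co) = 4.32 / 58.93 = 0.07331 mol.
Since Co²⁺ + 2 e⁻ → Co, n(e⁻) passed = 2 × 0.07331 = 0.1466 mol.
Cells in series carry the same charge, so the same 0.1466 mol of electrons passes through cell 2.
Ni²⁺ + 2 e⁻ → Ni, so n(Ni) = 0.1466 / 2 = 0.07331 mol.
m(Ni) = 0.07331 × 58.69 = 4.30 g.

4.30 g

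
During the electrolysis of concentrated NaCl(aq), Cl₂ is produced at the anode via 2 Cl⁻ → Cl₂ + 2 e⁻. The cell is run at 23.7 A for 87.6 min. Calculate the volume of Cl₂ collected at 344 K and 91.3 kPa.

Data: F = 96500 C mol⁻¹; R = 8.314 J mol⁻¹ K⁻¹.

Q = I·t = 23.70 A × 5256.0 s = 124600 C.
n(e⁻) = Q/F = 124600 / 96500 = 1.291 mol.
2 electrons are transferred per Cl₂ molecule, so n(Cl₂) = 1.291 / 2 = 0.6454 mol.
V = nRT/P = (0.6454 × 8.314 × 344) / (91.3 × 10³ Pa) = 0.0202 m³ = 20.2 L.

20.2 L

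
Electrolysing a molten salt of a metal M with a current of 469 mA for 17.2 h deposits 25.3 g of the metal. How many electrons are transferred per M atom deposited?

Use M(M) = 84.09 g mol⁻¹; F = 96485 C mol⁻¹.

1

Q = I·t = 0.4690 A × 61920 s = 29040 C, so n(e⁻) = 29040/96485 = 0.3010 mol.
n(M) deposited = 25.3 / 84.09 = 0.3009 mol.
Electrons per atom = n(e⁻)/n(M) = 0.3010 / 0.3009 = 1.00 ≈ 1, so the ion is M⁺.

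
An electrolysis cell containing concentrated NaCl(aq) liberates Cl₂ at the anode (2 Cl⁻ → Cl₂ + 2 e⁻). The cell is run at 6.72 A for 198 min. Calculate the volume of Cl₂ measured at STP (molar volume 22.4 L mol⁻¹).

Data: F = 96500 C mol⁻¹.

9.27 L

Q = I·t = 6.720 A × 11880 s = 79830 C.
n(e⁻) = Q/F = 79830 / 96500 = 0.8273 mol.
2 electrons are transferred per Cl₂ molecule, so n(Cl₂) = 0.8273 / 2 = 0.4136 mol.
V = n × V_m = 0.4136 × 22.4 = 9.27 L.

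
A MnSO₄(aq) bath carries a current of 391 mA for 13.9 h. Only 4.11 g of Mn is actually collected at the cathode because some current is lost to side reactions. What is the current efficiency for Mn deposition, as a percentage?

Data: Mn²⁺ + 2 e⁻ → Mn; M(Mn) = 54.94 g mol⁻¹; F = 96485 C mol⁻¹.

73.8 %

Q = I·t = 0.3910 × 50040 = 19570 C; n(e⁻) = 19570/96485 = 0.2028 mol.
Theoretical n(Mn) = n(e⁻)/2 = 0.1014 mol, i.e. m_theo = 0.1014 × 54.94 = 5.570 g.
Efficiency = m_actual / m_theo = 4.11 / 5.570 = 73.8 %.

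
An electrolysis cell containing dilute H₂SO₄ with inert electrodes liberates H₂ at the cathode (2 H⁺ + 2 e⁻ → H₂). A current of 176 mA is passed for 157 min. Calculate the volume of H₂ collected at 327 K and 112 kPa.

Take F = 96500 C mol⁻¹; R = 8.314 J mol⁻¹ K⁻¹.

Q = I·t = 0.1760 A × 9420.0 s = 1658 C.
n(e⁻) = Q/F = 1658 / 96500 = 0.01718 mol.
2 electrons are transferred per H₂ molecule, so n(H₂) = 0.01718 / 2 = 0.008590 mol.
V = nRT/P = (0.008590 × 8.314 × 327) / (112 × 10³ Pa) = 2.09 × 10⁻⁴ m³ = 0.209 L.

0.209 L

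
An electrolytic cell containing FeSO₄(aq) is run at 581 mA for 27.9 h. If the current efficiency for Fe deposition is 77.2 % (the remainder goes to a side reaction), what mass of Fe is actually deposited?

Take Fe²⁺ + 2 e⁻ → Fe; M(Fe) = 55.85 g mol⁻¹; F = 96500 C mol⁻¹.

Q = I·t = 0.5810 × 100440 = 58360 C.
n(e⁻) = 58360/96500 = 0.6047 mol; theoretically n(Fe) = 0.6047/2 = 0.3024 mol, m_theo = 16.89 g.
At 77.2 % efficiency, m_actual = 0.772 × 16.89 = 13.0 g.

13.0 g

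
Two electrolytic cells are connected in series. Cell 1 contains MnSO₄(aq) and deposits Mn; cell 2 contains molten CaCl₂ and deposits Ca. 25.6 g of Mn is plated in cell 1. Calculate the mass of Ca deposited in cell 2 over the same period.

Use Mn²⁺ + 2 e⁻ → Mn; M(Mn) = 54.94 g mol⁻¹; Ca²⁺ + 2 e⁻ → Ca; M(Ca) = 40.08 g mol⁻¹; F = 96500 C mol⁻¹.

n(Mn) = 25.6 / 54.94 = 0.4660 mol.
Since Mn²⁺ + 2 e⁻ → Mn, n(e⁻) passed = 2 × 0.4660 = 0.9319 mol.
Cells in series carry the same charge, so the same 0.9319 mol of electrons passes through cell 2.
Ca²⁺ + 2 e⁻ → Ca, so n(Ca) = 0.9319 / 2 = 0.4660 mol.
m(Ca) = 0.4660 × 40.08 = 18.7 g.

18.7 g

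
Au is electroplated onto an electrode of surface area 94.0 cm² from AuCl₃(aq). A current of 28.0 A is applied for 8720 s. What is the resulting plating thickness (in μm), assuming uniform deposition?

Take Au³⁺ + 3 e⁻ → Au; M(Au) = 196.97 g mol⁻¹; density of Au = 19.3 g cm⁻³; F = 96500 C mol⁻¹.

Q = I·t = 28.00 × 8720.0 = 244200 C; n(e⁻) = 2.530 mol.
n(Au) = n(e⁻)/3 = 0.8434 mol, so m = 0.8434 × 196.97 = 166.1 g.
Volume = m/ρ = 166.1 / 19.3 = 8.607 cm³.
Thickness = V/A = 8.607 / 94.0 = 0.0916 cm = 916 μm.

916 μm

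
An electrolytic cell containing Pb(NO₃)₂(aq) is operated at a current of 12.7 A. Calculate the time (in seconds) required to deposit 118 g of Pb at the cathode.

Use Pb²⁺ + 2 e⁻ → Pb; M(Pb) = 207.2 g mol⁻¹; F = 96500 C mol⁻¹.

8650 s

n(Pb) = m/M = 118 / 207.2 = 0.5695 mol.
Each Pb atom requires 2 electrons, so n(e⁻) = 2 × 0.5695 = 1.139 mol.
Q = n(e⁻)·F = 1.139 × 96500 = 109900 C.
t = Q/I = 109900 / 12.70 A = 8655 s.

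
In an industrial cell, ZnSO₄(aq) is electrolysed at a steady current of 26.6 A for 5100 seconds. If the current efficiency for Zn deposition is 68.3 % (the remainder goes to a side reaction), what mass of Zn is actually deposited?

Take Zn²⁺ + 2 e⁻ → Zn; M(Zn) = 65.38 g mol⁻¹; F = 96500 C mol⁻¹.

31.4 g

Q = I·t = 26.60 × 5100.0 = 135700 C.
n(e⁻) = 135700/96500 = 1.406 mol; theoretically n(Zn) = 1.406/2 = 0.7029 mol, m_theo = 45.96 g.
At 68.3 % efficiency, m_actual = 0.683 × 45.96 = 31.4 g.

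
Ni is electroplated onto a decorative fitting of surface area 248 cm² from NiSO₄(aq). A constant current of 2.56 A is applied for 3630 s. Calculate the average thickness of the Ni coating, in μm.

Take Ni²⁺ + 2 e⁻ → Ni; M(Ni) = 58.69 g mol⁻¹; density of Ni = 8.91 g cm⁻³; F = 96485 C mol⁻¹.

Q = I·t = 2.560 × 3630.0 = 9293 C; n(e⁻) = 0.09631 mol.
n(Ni) = n(e⁻)/2 = 0.04816 mol, so m = 0.04816 × 58.69 = 2.826 g.
Volume = m/ρ = 2.826 / 8.91 = 0.3172 cm³.
Thickness = V/A = 0.3172 / 248 = 0.00128 cm = 12.8 μm.

12.8 μm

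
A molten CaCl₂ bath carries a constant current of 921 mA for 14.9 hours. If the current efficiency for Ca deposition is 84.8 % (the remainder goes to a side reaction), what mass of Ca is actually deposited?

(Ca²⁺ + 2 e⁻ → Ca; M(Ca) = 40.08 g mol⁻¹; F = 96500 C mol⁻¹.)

8.70 g

Q = I·t = 0.9210 × 53640 = 49400 C.
n(e⁻) = 49400/96500 = 0.5119 mol; theoretically n(Ca) = 0.5119/2 = 0.2560 mol, m_theo = 10.26 g.
At 84.8 % efficiency, m_actual = 0.848 × 10.26 = 8.70 g.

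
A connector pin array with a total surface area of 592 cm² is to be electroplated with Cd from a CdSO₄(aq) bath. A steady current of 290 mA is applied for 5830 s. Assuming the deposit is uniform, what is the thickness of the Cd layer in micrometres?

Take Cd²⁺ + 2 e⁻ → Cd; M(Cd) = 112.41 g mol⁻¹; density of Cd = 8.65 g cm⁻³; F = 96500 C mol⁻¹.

Q = I·t = 0.2900 × 5830.0 = 1691 C; n(e⁻) = 0.01752 mol.
n(Cd) = n(e⁻)/2 = 0.008760 mol, so m = 0.008760 × 112.41 = 0.9847 g.
Volume = m/ρ = 0.9847 / 8.65 = 0.1138 cm³.
Thickness = V/A = 0.1138 / 592 = 1.92 × 10⁻⁴ cm = 1.92 μm.

1.92 μm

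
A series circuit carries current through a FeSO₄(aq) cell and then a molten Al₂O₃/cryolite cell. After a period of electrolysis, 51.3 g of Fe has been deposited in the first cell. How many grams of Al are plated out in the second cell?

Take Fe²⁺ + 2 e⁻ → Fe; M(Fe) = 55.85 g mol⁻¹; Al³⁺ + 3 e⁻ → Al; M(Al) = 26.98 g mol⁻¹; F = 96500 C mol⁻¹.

n(Fe) = 51.3 / 55.85 = 0.9185 mol.
Since Fe²⁺ + 2 e⁻ → Fe, n(e⁻) passed = 2 × 0.9185 = 1.837 mol.
Cells in series carry the same charge, so the same 1.837 mol of electrons passes through cell 2.
Al³⁺ + 3 e⁻ → Al, so n(Al) = 1.837 / 3 = 0.6124 mol.
m(Al) = 0.6124 × 26.98 = 16.5 g.

16.5 g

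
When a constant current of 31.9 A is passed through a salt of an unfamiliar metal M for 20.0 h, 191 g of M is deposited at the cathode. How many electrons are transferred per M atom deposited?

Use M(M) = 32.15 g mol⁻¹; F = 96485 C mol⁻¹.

4

Q = I·t = 31.90 A × 72000 s = 2297000 C, so n(e⁻) = 2297000/96485 = 23.80 mol.
n(M) deposited = 191 / 32.15 = 5.941 mol.
Electrons per atom = n(e⁻)/n(M) = 23.80 / 5.941 = 4.01 ≈ 4, so the ion is M⁴⁺.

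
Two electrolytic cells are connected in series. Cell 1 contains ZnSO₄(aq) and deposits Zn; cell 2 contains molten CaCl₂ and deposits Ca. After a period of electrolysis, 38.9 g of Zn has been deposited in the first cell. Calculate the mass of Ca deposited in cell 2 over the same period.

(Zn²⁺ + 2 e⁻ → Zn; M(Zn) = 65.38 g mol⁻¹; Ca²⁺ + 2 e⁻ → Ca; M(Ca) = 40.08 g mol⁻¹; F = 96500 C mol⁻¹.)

n(Zn) = 38.9 / 65.38 = 0.5950 mol.
Since Zn²⁺ + 2 e⁻ → Zn, n(e⁻) passed = 2 × 0.5950 = 1.190 mol.
Cells in series carry the same charge, so the same 1.190 mol of electrons passes through cell 2.
Ca²⁺ + 2 e⁻ → Ca, so n(Ca) = 1.190 / 2 = 0.5950 mol.
m(Ca) = 0.5950 × 40.08 = 23.8 g.

23.8 g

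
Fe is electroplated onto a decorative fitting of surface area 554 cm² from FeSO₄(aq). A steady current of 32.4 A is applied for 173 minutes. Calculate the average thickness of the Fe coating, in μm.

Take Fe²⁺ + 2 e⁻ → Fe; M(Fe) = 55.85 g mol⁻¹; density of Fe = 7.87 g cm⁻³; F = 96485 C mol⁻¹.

Q = I·t = 32.40 × 10380 = 336300 C; n(e⁻) = 3.486 mol.
n(Fe) = n(e⁻)/2 = 1.743 mol, so m = 1.743 × 55.85 = 97.34 g.
Volume = m/ρ = 97.34 / 7.87 = 12.37 cm³.
Thickness = V/A = 12.37 / 554 = 0.0223 cm = 223 μm.

223 μm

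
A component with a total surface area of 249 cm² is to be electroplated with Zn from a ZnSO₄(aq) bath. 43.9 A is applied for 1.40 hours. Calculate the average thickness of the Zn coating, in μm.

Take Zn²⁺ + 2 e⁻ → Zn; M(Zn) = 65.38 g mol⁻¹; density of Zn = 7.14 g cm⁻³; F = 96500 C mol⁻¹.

Q = I·t = 43.90 × 5040.0 = 221300 C; n(e⁻) = 2.293 mol.
n(Zn) = n(e⁻)/2 = 1.146 mol, so m = 1.146 × 65.38 = 74.95 g.
Volume = m/ρ = 74.95 / 7.14 = 10.50 cm³.
Thickness = V/A = 10.50 / 249 = 0.0422 cm = 422 μm.

422 μm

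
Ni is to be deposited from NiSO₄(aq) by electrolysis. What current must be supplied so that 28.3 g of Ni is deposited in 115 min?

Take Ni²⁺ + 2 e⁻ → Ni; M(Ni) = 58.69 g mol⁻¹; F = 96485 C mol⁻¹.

13.5 A

n(Ni) = 28.3 / 58.69 = 0.4822 mol.
n(e⁻) = 2 × 0.4822 = 0.9644 mol.
Q = n(e⁻)·F = 0.9644 × 96485 = 93050 C.
I = Q/t = 93050 / 6900.0 s = 13.5 A.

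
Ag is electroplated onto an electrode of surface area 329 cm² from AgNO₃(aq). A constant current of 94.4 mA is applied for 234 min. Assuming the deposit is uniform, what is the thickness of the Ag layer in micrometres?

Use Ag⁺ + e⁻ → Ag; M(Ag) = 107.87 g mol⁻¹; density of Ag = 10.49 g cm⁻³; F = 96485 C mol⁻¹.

Q = I·t = 0.09440 × 14040 = 1325 C; n(e⁻) = 0.01374 mol.
n(Ag) = n(e⁻)/1 = 0.01374 mol, so m = 0.01374 × 107.87 = 1.482 g.
Volume = m/ρ = 1.482 / 10.49 = 0.1413 cm³.
Thickness = V/A = 0.1413 / 329 = 4.29 × 10⁻⁴ cm = 4.29 μm.

4.29 μm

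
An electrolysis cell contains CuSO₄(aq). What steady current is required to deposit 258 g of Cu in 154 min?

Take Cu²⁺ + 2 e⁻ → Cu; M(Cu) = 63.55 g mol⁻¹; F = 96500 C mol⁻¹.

n(Cu) = 258 / 63.55 = 4.060 mol.
n(e⁻) = 2 × 4.060 = 8.120 mol.
Q = n(e⁻)·F = 8.120 × 96500 = 783500 C.
I = Q/t = 783500 / 9240.0 s = 84.8 A.

84.8 A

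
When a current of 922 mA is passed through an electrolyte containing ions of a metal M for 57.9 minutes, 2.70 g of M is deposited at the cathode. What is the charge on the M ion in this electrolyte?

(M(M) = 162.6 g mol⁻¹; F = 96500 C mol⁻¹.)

Q = I·t = 0.9220 A × 3474.0 s = 3203 C, so n(e⁻) = 3203/96500 = 0.03319 mol.
n(M) deposited = 2.70 / 162.6 = 0.01661 mol.
Electrons per atom = n(e⁻)/n(M) = 0.03319 / 0.01661 = 2.00 ≈ 2, so the ion is M²⁺.

+2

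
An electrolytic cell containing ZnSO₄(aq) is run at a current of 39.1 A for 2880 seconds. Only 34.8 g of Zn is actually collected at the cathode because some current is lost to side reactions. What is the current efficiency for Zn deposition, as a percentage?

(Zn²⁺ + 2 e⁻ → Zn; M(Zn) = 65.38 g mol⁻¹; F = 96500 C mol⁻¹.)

Q = I·t = 39.10 × 2880.0 = 112600 C; n(e⁻) = 112600/96500 = 1.167 mol.
Theoretical n(Zn) = n(e⁻)/2 = 0.5835 mol, i.e. m_theo = 0.5835 × 65.38 = 38.15 g.
Efficiency = m_actual / m_theo = 34.8 / 38.15 = 91.2 %.

91.2 %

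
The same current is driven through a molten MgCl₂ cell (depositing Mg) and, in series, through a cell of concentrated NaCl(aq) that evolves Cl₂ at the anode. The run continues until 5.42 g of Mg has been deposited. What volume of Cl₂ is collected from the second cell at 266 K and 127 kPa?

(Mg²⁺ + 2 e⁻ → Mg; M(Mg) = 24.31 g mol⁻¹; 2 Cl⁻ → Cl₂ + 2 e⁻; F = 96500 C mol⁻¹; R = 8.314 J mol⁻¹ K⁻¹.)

3.88 L

n(Mg) = 5.42 / 24.31 = 0.2230 mol, so n(e⁻) = 2 × 0.2230 = 0.4459 mol.
The cells are in series, so the same 0.4459 mol of electrons passes through the second cell.
2 Cl⁻ → Cl₂ + 2 e⁻ — 2 mol e⁻ per mol Cl₂, so n(Cl₂) = 0.4459/2 = 0.2230 mol.
V = nRT/P = (0.2230 × 8.314 × 266) / (127 × 10³) = 0.00388 m³ = 3.88 L.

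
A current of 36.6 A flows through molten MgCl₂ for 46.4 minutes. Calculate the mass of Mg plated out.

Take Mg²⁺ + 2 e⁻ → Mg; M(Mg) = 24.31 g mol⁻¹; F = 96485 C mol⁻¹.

12.8 g

Q = I·t = 36.60 A × 2784.0 s = 101900 C.
n(e⁻) = Q/F = 101900 / 96485 = 1.056 mol.
Mg²⁺ + 2 e⁻ → Mg, so n(Mg) = n(e⁻)/2 = 0.5280 mol.
m = n·M = 0.5280 × 24.31 = 12.8 g.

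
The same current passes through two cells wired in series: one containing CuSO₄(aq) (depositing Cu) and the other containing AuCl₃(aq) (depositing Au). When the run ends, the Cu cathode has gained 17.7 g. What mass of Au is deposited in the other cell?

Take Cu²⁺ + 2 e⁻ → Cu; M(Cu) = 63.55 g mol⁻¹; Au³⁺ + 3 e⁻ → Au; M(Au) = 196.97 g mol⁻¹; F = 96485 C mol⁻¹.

36.6 g

n(Cu) = 17.7 / 63.55 = 0.2785 mol.
Since Cu²⁺ + 2 e⁻ → Cu, n(e⁻) passed = 2 × 0.2785 = 0.5570 mol.
Cells in series carry the same charge, so the same 0.5570 mol of electrons passes through cell 2.
Au³⁺ + 3 e⁻ → Au, so n(Au) = 0.5570 / 3 = 0.1857 mol.
m(Au) = 0.1857 × 196.97 = 36.6 g.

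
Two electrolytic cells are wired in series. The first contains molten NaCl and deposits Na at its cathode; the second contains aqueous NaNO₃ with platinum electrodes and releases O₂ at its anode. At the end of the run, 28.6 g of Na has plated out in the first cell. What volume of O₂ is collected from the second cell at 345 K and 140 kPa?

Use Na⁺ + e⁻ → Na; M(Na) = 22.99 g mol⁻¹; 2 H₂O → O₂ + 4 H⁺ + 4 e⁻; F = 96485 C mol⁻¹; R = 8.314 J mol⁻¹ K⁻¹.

6.37 L

n(Na) = 28.6 / 22.99 = 1.244 mol, so n(e⁻) = 1 × 1.244 = 1.244 mol.
The cells are in series, so the same 1.244 mol of electrons passes through the second cell.
2 H₂O → O₂ + 4 H⁺ + 4 e⁻ — 4 mol e⁻ per mol O₂, so n(O₂) = 1.244/4 = 0.3110 mol.
V = nRT/P = (0.3110 × 8.314 × 345) / (140 × 10³) = 0.00637 m³ = 6.37 L.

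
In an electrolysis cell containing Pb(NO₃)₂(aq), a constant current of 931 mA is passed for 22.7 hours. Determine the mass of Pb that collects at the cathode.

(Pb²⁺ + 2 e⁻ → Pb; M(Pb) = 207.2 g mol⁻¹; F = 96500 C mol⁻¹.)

81.7 g

Q = I·t = 0.9310 A × 81720 s = 76080 C.
n(e⁻) = Q/F = 76080 / 96500 = 0.7884 mol.
Pb²⁺ + 2 e⁻ → Pb, so n(Pb) = n(e⁻)/2 = 0.3942 mol.
m = n·M = 0.3942 × 207.2 = 81.7 g.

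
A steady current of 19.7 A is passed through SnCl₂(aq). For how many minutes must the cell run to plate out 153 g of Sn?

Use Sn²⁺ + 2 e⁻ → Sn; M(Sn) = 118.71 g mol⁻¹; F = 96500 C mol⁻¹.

210 min

n(Sn) = m/M = 153 / 118.71 = 1.289 mol.
Each Sn atom requires 2 electrons, so n(e⁻) = 2 × 1.289 = 2.578 mol.
Q = n(e⁻)·F = 2.578 × 96500 = 248700 C.
t = Q/I = 248700 / 19.70 A = 12630 s = 210 min.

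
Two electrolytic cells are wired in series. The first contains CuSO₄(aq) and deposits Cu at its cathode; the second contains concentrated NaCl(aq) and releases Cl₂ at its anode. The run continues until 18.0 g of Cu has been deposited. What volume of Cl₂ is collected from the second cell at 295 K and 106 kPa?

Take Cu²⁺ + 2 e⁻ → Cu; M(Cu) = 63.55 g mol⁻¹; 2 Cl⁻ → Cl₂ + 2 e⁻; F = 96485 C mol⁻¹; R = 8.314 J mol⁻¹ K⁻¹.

n(Cu) = 18.0 / 63.55 = 0.2832 mol, so n(e⁻) = 2 × 0.2832 = 0.5665 mol.
The cells are in series, so the same 0.5665 mol of electrons passes through the second cell.
2 Cl⁻ → Cl₂ + 2 e⁻ — 2 mol e⁻ per mol Cl₂, so n(Cl₂) = 0.5665/2 = 0.2832 mol.
V = nRT/P = (0.2832 × 8.314 × 295) / (106 × 10³) = 0.00655 m³ = 6.55 L.

6.55 L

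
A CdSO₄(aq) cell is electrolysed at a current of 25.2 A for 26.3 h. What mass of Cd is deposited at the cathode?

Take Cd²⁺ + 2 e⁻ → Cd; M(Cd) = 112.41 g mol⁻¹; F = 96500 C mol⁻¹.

Q = I·t = 25.20 A × 94680 s = 2386000 C.
n(e⁻) = Q/F = 2386000 / 96500 = 24.72 mol.
Cd²⁺ + 2 e⁻ → Cd, so n(Cd) = n(e⁻)/2 = 12.36 mol.
m = n·M = 12.36 × 112.41 = 1390 g.

1390 g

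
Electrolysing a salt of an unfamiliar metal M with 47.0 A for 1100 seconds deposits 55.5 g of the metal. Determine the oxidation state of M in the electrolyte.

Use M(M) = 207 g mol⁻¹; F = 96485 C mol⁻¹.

Q = I·t = 47.00 A × 1100.0 s = 51700 C, so n(e⁻) = 51700/96485 = 0.5358 mol.
n(M) deposited = 55.5 / 207 = 0.2681 mol.
Electrons per atom = n(e⁻)/n(M) = 0.5358 / 0.2681 = 2.00 ≈ 2, so the ion is M²⁺.

+2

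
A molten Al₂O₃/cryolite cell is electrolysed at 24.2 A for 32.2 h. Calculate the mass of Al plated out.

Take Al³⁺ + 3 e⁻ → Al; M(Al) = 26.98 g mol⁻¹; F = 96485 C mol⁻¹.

261 g

Q = I·t = 24.20 A × 115920 s = 2805000 C.
n(e⁻) = Q/F = 2805000 / 96485 = 29.07 mol.
Al³⁺ + 3 e⁻ → Al, so n(Al) = n(e⁻)/3 = 9.692 mol.
m = n·M = 9.692 × 26.98 = 261 g.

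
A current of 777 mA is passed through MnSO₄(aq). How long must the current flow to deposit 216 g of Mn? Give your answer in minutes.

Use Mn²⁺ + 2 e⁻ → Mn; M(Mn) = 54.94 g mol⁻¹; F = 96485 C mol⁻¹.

n(Mn) = m/M = 216 / 54.94 = 3.932 mol.
Each Mn atom requires 2 electrons, so n(e⁻) = 2 × 3.932 = 7.863 mol.
Q = n(e⁻)·F = 7.863 × 96485 = 758700 C.
t = Q/I = 758700 / 0.7770 A = 976400 s = 16300 min.

16300 min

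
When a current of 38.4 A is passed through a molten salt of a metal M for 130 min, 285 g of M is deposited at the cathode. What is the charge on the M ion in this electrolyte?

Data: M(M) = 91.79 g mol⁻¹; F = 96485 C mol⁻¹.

+1

Q = I·t = 38.40 A × 7800.0 s = 299500 C, so n(e⁻) = 299500/96485 = 3.104 mol.
n(M) deposited = 285 / 91.79 = 3.105 mol.
Electrons per atom = n(e⁻)/n(M) = 3.104 / 3.105 = 1.00 ≈ 1, so the ion is M⁺.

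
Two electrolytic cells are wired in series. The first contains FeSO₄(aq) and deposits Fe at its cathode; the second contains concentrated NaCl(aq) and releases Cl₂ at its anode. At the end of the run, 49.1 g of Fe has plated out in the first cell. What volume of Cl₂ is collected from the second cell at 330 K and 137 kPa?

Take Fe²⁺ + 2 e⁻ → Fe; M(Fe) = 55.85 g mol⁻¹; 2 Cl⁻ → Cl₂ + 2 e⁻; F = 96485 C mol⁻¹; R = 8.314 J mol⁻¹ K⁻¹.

n(Fe) = 49.1 / 55.85 = 0.8791 mol, so n(e⁻) = 2 × 0.8791 = 1.758 mol.
The cells are in series, so the same 1.758 mol of electrons passes through the second cell.
2 Cl⁻ → Cl₂ + 2 e⁻ — 2 mol e⁻ per mol Cl₂, so n(Cl₂) = 1.758/2 = 0.8791 mol.
V = nRT/P = (0.8791 × 8.314 × 330) / (137 × 10³) = 0.0176 m³ = 17.6 L.

17.6 L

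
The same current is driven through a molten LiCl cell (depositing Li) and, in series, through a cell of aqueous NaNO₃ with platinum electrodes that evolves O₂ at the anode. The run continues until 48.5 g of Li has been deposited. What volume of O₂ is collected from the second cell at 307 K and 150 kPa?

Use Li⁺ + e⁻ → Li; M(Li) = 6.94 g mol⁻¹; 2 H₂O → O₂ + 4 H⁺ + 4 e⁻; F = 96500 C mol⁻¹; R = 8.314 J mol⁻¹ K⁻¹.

n(Li) = 48.5 / 6.94 = 6.988 mol, so n(e⁻) = 1 × 6.988 = 6.988 mol.
The cells are in series, so the same 6.988 mol of electrons passes through the second cell.
2 H₂O → O₂ + 4 H⁺ + 4 e⁻ — 4 mol e⁻ per mol O₂, so n(O₂) = 6.988/4 = 1.747 mol.
V = nRT/P = (1.747 × 8.314 × 307) / (150 × 10³) = 0.0297 m³ = 29.7 L.

29.7 L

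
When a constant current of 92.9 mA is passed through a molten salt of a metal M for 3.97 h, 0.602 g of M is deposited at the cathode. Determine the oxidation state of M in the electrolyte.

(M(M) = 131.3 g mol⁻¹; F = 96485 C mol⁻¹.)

+3

Q = I·t = 0.09290 A × 14292 s = 1328 C, so n(e⁻) = 1328/96485 = 0.01376 mol.
n(M) deposited = 0.602 / 131.3 = 0.004585 mol.
Electrons per atom = n(e⁻)/n(M) = 0.01376 / 0.004585 = 3.00 ≈ 3, so the ion is M³⁺.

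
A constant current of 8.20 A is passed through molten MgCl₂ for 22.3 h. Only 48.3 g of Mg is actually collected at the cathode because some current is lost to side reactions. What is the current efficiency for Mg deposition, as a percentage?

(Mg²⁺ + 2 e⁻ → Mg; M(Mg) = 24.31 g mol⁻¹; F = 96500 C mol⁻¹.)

58.3 %

Q = I·t = 8.200 × 80280 = 658300 C; n(e⁻) = 658300/96500 = 6.822 mol.
Theoretical n(Mg) = n(e⁻)/2 = 3.411 mol, i.e. m_theo = 3.411 × 24.31 = 82.92 g.
Efficiency = m_actual / m_theo = 48.3 / 82.92 = 58.3 %.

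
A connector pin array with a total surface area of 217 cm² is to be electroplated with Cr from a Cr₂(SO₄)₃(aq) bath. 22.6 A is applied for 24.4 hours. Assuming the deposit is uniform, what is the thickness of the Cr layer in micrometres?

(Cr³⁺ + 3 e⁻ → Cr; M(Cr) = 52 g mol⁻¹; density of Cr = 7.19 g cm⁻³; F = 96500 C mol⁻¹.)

2290 μm

Q = I·t = 22.60 × 87840 = 1985000 C; n(e⁻) = 20.57 mol.
n(Cr) = n(e⁻)/3 = 6.857 mol, so m = 6.857 × 52 = 356.6 g.
Volume = m/ρ = 356.6 / 7.19 = 49.59 cm³.
Thickness = V/A = 49.59 / 217 = 0.229 cm = 2290 μm.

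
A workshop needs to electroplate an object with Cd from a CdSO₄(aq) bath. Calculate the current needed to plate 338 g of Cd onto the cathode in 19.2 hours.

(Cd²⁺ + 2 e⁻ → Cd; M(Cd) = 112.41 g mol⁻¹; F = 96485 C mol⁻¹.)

8.39 A

n(Cd) = 338 / 112.41 = 3.007 mol.
n(e⁻) = 2 × 3.007 = 6.014 mol.
Q = n(e⁻)·F = 6.014 × 96485 = 580200 C.
I = Q/t = 580200 / 69120 s = 8.39 A.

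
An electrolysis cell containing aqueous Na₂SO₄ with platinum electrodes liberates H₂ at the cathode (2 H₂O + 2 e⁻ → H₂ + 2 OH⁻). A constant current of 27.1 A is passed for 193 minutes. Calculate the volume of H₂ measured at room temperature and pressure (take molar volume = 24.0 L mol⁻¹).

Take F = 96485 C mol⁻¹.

39.0 L

Q = I·t = 27.10 A × 11580 s = 313800 C.
n(e⁻) = Q/F = 313800 / 96485 = 3.253 mol.
2 electrons are transferred per H₂ molecule, so n(H₂) = 3.253 / 2 = 1.626 mol.
V = n × V_m = 1.626 × 24.0 = 39.0 L.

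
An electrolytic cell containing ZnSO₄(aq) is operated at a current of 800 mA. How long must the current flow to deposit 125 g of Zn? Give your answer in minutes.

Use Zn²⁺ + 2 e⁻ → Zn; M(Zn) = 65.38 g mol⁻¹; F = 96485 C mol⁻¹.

7690 min

n(Zn) = m/M = 125 / 65.38 = 1.912 mol.
Each Zn atom requires 2 electrons, so n(e⁻) = 2 × 1.912 = 3.824 mol.
Q = n(e⁻)·F = 3.824 × 96485 = 368900 C.
t = Q/I = 368900 / 0.8000 A = 461200 s = 7690 min.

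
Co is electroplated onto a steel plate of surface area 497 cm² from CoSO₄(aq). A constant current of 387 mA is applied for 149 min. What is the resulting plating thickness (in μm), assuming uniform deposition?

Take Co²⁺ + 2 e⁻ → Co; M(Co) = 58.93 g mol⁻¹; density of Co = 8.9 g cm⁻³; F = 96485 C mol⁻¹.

Q = I·t = 0.3870 × 8940.0 = 3460 C; n(e⁻) = 0.03586 mol.
n(Co) = n(e⁻)/2 = 0.01793 mol, so m = 0.01793 × 58.93 = 1.057 g.
Volume = m/ρ = 1.057 / 8.9 = 0.1187 cm³.
Thickness = V/A = 0.1187 / 497 = 2.39 × 10⁻⁴ cm = 2.39 μm.

2.39 μm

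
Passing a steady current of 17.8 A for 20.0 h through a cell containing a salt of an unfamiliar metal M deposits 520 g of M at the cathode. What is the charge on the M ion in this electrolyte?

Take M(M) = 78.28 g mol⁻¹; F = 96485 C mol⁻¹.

+2

Q = I·t = 17.80 A × 72000 s = 1282000 C, so n(e⁻) = 1282000/96485 = 13.28 mol.
n(M) deposited = 520 / 78.28 = 6.643 mol.
Electrons per atom = n(e⁻)/n(M) = 13.28 / 6.643 = 2.00 ≈ 2, so the ion is M²⁺.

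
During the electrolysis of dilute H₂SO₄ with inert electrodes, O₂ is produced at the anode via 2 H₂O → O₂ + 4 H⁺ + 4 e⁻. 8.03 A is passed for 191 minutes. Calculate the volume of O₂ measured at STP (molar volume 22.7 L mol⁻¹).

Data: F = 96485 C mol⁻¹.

5.41 L

Q = I·t = 8.030 A × 11460 s = 92020 C.
n(e⁻) = Q/F = 92020 / 96485 = 0.9538 mol.
4 electrons are transferred per O₂ molecule, so n(O₂) = 0.9538 / 4 = 0.2384 mol.
V = n × V_m = 0.2384 × 22.7 = 5.41 L.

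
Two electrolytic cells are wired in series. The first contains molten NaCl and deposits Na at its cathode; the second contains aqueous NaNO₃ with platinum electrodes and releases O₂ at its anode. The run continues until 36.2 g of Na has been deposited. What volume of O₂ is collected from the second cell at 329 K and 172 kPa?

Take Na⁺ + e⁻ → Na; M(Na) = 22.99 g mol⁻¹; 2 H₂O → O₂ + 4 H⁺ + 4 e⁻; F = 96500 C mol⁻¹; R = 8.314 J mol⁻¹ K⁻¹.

n(Na) = 36.2 / 22.99 = 1.575 mol, so n(e⁻) = 1 × 1.575 = 1.575 mol.
The cells are in series, so the same 1.575 mol of electrons passes through the second cell.
2 H₂O → O₂ + 4 H⁺ + 4 e⁻ — 4 mol e⁻ per mol O₂, so n(O₂) = 1.575/4 = 0.3936 mol.
V = nRT/P = (0.3936 × 8.314 × 329) / (172 × 10³) = 0.00626 m³ = 6.26 L.

6.26 L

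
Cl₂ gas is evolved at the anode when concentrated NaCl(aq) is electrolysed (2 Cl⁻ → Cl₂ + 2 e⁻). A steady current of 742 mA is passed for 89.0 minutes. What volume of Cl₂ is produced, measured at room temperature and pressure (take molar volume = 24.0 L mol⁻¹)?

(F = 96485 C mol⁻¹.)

0.493 L

Q = I·t = 0.7420 A × 5340.0 s = 3962 C.
n(e⁻) = Q/F = 3962 / 96485 = 0.04107 mol.
2 electrons are transferred per Cl₂ molecule, so n(Cl₂) = 0.04107 / 2 = 0.02053 mol.
V = n × V_m = 0.02053 × 24.0 = 0.493 L.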